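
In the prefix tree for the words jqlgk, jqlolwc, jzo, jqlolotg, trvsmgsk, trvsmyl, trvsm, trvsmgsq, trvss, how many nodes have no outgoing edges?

Leaves are exactly the stored words that no other stored word extends.
Those words: "jqlgk", "jqlolotg", "jqlolwc", "jzo", "trvsmgsk", "trvsmgsq", "trvsmyl", "trvss"
Leaf count: 8

8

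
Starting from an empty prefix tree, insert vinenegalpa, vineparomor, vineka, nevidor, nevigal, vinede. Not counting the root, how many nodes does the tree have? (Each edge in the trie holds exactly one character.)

Count nodes per top-level branch (shared prefixes stored once):
  'n'-branch (nevidor, nevigal): 10 nodes
  'v'-branch (vinede, vineka, vinenegalpa, vineparomor): 22 nodes
Sum: 32

32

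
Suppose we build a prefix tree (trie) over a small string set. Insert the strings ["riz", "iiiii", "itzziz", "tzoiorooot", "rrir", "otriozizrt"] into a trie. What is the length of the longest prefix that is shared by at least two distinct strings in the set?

Equivalently: take the maximum, over all pairs, of their longest common prefix length.
"iiiii" and "itzziz" agree on "i" (1 characters) before diverging; nothing deeper is shared.
Longest shared-prefix length: 1

1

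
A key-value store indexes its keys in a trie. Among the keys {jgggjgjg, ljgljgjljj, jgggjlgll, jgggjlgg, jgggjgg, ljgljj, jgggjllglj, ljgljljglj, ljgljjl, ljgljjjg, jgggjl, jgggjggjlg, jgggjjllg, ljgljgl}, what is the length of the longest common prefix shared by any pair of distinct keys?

7

Equivalently: take the maximum, over all pairs, of their longest common prefix length.
"jgggjgg" and "jgggjggjlg" agree on "jgggjgg" (7 characters) before diverging; nothing deeper is shared.
Longest shared-prefix length: 7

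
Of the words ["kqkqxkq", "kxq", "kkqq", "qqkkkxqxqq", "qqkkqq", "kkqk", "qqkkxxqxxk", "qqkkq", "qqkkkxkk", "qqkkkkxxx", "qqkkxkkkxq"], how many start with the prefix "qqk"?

7

Filter for entries beginning with "qqk":
Words under "qqk": qqkkkkxxx, qqkkkxkk, qqkkkxqxqq, qqkkq, qqkkqq, qqkkxkkkxq, qqkkxxqxxk
Count: 7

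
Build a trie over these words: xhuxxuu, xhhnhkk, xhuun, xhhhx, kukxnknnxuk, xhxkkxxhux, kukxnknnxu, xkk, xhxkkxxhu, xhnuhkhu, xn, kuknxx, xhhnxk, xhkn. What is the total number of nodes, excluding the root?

51

Count nodes per top-level branch (shared prefixes stored once):
  'k'-branch (kuknxx, kukxnknnxu, kukxnknnxuk): 14 nodes
  'x'-branch (xhhhx, xhhnhkk, xhhnxk, xhkn, xhnuhkhu, xhuun, xhuxxuu, xhxkkxxhu, xhxkkxxhux, xkk, xn): 37 nodes
Sum: 51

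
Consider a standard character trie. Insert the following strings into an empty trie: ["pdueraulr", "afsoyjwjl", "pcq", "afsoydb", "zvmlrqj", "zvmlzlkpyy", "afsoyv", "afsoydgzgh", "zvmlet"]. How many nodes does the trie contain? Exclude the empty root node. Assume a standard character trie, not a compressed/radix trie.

Count nodes per top-level branch (shared prefixes stored once):
  'a'-branch (afsoydb, afsoydgzgh, afsoyjwjl, afsoyv): 16 nodes
  'p'-branch (pcq, pdueraulr): 11 nodes
  'z'-branch (zvmlet, zvmlrqj, zvmlzlkpyy): 15 nodes
Sum: 42

42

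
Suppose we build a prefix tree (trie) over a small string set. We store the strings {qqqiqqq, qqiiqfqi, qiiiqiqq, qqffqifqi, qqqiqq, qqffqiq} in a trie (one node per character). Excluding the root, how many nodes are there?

Insert word by word; a character creates a node only if that edge doesn't already exist:
  "qqqiqqq" → 7 new (q, q, q, i, q, q, q)
  "qqiiqfqi" → prefix "qq" already present; 6 new (i, i, q, f, q, i)
  "qiiiqiqq" → prefix "q" already present; 7 new (i, i, i, q, i, q, q)
  "qqffqifqi" → prefix "qq" already present; 7 new (f, f, q, i, f, q, i)
  "qqqiqq" → prefix "qqqiqq" already present; 0 new (none)
  "qqffqiq" → prefix "qqffqi" already present; 1 new (q)
Total nodes = 7 + 6 + 7 + 7 + 0 + 1 = 28

28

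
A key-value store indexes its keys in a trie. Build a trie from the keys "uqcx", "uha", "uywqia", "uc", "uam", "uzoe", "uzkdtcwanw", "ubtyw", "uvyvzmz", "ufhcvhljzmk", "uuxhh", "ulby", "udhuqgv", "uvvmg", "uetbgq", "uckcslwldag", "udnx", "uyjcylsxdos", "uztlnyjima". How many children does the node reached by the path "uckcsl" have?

Follow the path "uckcsl" to its node, then look at its outgoing edges.
Distinct next characters after "uckcsl": w.
That node has 1 child edge.

1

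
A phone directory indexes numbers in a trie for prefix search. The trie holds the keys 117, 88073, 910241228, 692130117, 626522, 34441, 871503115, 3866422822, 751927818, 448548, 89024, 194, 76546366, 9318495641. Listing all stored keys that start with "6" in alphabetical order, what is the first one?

DFS of the "6" subtree visits, in order: "626522", "692130117"
The 1st is 626522.

626522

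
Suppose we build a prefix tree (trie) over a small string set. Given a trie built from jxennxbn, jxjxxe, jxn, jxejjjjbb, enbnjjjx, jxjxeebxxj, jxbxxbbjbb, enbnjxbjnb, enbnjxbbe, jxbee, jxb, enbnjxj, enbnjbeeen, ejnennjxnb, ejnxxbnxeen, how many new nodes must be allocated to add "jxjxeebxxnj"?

The longest prefix of "jxjxeebxxnj" already in the trie is "jxjxeebxx" (length 9).
New nodes needed: |"jxjxeebxxnj"| − 9 = 11 − 9 = 2.

2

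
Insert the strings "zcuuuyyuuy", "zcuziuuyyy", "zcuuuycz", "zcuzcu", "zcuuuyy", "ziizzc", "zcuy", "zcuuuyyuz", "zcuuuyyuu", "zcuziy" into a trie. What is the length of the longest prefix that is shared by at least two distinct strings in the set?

9

Look for the deepest trie node that still has at least two words in its subtree.
"zcuuuyyuu" and "zcuuuyyuuy" agree on "zcuuuyyuu" (9 characters) before diverging; nothing deeper is shared.
Longest shared-prefix length: 9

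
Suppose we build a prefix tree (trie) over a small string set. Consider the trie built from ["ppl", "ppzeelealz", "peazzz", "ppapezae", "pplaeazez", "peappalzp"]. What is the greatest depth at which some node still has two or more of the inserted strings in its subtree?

3

Look for the deepest trie node that still has at least two words in its subtree.
e.g. "peappalzp" and "peazzz" share the prefix "pea" of length 3; no pair shares a longer one.
Longest shared-prefix length: 3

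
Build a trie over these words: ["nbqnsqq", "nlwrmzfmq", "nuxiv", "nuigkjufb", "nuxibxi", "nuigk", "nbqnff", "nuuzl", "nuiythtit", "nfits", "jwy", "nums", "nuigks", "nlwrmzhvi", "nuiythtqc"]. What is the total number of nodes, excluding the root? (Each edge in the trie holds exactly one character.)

55

For each word, the new-node count is its length minus the longest prefix already in the trie:
  "nbqnsqq" → 7 new (n, b, q, n, s, q, q)
  "nlwrmzfmq" → prefix "n" already present; 8 new (l, w, r, m, z, f, m, q)
  "nuxiv" → prefix "n" already present; 4 new (u, x, i, v)
  "nuigkjufb" → prefix "nu" already present; 7 new (i, g, k, j, u, f, b)
  "nuxibxi" → prefix "nuxi" already present; 3 new (b, x, i)
  "nuigk" → prefix "nuigk" already present; 0 new (none)
  "nbqnff" → prefix "nbqn" already present; 2 new (f, f)
  "nuuzl" → prefix "nu" already present; 3 new (u, z, l)
  "nuiythtit" → prefix "nui" already present; 6 new (y, t, h, t, i, t)
  "nfits" → prefix "n" already present; 4 new (f, i, t, s)
  "jwy" → 3 new (j, w, y)
  "nums" → prefix "nu" already present; 2 new (m, s)
  "nuigks" → prefix "nuigk" already present; 1 new (s)
  "nlwrmzhvi" → prefix "nlwrmz" already present; 3 new (h, v, i)
  "nuiythtqc" → prefix "nuiytht" already present; 2 new (q, c)
Total nodes = 7 + 8 + 4 + 7 + 3 + 0 + 2 + 3 + 6 + 4 + 3 + 2 + 1 + 3 + 2 = 55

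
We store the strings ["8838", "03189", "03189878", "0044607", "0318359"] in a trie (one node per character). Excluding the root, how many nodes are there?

Count nodes per top-level branch (shared prefixes stored once):
  '0'-branch (0044607, 0318359, 03189, 03189878): 17 nodes
  '8'-branch (8838): 4 nodes
Sum: 21

21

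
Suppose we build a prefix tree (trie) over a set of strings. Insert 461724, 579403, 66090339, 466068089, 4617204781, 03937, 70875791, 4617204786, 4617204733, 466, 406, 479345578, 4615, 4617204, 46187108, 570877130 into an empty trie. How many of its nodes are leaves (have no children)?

A leaf is a node with no children — equivalently, the end of a word that is not a proper prefix of any other stored word.
Those words: "03937", "406", "4615", "4617204733", "4617204781", "4617204786", "461724", "46187108", "466068089", "479345578", "570877130", "579403", "66090339", "70875791"
Leaf count: 14

14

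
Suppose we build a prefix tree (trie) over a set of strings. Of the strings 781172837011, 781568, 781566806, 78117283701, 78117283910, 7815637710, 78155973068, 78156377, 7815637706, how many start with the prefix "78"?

9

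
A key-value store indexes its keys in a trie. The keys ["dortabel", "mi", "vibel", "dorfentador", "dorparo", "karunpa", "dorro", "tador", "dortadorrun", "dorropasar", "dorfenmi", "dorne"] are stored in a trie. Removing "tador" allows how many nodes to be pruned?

After clearing the end-marker at "tador", prune upward until reaching a node still needed by another word.
No other word shares any prefix with "tador", so all 5 of its nodes go.
Nodes removed: 5

5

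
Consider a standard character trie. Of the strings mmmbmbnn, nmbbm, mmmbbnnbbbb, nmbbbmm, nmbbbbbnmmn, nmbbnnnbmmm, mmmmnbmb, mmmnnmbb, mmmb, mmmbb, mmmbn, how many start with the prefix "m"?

Traverse to the node for "m", then collect every word in that subtree.
Matches: "mmmb", "mmmbb", "mmmbbnnbbbb", "mmmbmbnn", "mmmbn", "mmmmnbmb", "mmmnnmbb"
Count: 7

7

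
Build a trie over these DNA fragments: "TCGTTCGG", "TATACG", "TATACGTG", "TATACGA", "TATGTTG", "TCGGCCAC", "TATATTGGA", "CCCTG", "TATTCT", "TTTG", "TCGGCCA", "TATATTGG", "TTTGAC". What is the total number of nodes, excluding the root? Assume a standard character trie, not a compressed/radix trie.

Insert word by word; a character creates a node only if that edge doesn't already exist:
  "TCGTTCGG" → 8 new (T, C, G, T, T, C, G, G)
  "TATACG" → prefix "T" already present; 5 new (A, T, A, C, G)
  "TATACGTG" → prefix "TATACG" already present; 2 new (T, G)
  "TATACGA" → prefix "TATACG" already present; 1 new (A)
  "TATGTTG" → prefix "TAT" already present; 4 new (G, T, T, G)
  "TCGGCCAC" → prefix "TCG" already present; 5 new (G, C, C, A, C)
  "TATATTGGA" → prefix "TATA" already present; 5 new (T, T, G, G, A)
  "CCCTG" → 5 new (C, C, C, T, G)
  "TATTCT" → prefix "TAT" already present; 3 new (T, C, T)
  "TTTG" → prefix "T" already present; 3 new (T, T, G)
  "TCGGCCA" → prefix "TCGGCCA" already present; 0 new (none)
  "TATATTGG" → prefix "TATATTGG" already present; 0 new (none)
  "TTTGAC" → prefix "TTTG" already present; 2 new (A, C)
Total nodes = 8 + 5 + 2 + 1 + 4 + 5 + 5 + 5 + 3 + 3 + 0 + 0 + 2 = 43

43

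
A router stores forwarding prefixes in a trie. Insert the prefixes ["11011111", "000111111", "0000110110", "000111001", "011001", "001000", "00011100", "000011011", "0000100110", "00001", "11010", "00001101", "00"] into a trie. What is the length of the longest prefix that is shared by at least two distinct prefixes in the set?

Look for the deepest trie node that still has at least two words in its subtree.
"000011011" and "0000110110" agree on "000011011" (9 characters) before diverging; nothing deeper is shared.
Longest shared-prefix length: 9

9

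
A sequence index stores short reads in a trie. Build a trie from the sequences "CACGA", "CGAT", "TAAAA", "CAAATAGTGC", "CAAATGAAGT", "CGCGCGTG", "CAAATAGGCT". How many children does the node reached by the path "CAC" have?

1

Walk "CAC" from the root, arriving at one node.
Distinct next characters after "CAC": G.
That node has 1 child edge.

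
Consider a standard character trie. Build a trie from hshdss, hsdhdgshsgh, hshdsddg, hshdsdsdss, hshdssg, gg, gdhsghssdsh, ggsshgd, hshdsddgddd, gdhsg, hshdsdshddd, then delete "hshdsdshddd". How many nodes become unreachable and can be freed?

A node on "hshdsdshddd"'s path can go only if nothing else ends at it or branches off below it.
The suffix "hddd" (4 nodes) is used only by "hshdsdshddd"; the node for "hshdsds" still has the child "d", so pruning stops there.
Nodes removed: 4

4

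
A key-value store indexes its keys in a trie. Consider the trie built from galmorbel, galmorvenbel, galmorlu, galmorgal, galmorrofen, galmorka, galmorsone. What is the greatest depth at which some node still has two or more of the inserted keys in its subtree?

The deepest shared node is where two words last agree before diverging.
"galmorbel" and "galmorgal" agree on "galmor" (6 characters) before diverging; nothing deeper is shared.
Longest shared-prefix length: 6

6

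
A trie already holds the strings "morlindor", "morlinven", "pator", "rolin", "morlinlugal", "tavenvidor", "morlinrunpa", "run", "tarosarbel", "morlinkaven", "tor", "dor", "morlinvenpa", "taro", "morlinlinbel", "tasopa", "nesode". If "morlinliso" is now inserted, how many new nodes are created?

Walking "morlinliso" from the root, the first 8 characters ("morlinli") follow existing edges; "s" is the first miss.
So 10 − 8 = 2 new nodes.

2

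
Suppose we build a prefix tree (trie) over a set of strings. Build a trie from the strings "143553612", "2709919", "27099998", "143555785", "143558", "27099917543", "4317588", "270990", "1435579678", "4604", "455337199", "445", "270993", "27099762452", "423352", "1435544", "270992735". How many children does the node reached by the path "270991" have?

1

Follow the path "270991" to its node, then look at its outgoing edges.
Distinct next characters after "270991": 9.
That node has 1 child edge.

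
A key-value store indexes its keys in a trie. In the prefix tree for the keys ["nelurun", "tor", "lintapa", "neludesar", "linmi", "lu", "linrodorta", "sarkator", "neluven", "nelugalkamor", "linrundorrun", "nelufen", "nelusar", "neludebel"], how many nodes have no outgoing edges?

Leaves are exactly the stored words that no other stored word extends.
Those words: "linmi", "linrodorta", "linrundorrun", "lintapa", "lu", "neludebel", "neludesar", "nelufen", "nelugalkamor", "nelurun", "nelusar", "neluven", "sarkator", "tor"
Leaf count: 14

14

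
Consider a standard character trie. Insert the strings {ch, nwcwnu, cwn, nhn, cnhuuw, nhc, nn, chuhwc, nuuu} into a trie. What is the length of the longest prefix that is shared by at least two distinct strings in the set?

Equivalently: take the maximum, over all pairs, of their longest common prefix length.
"ch" and "chuhwc" agree on "ch" (2 characters) before diverging; nothing deeper is shared.
Longest shared-prefix length: 2

2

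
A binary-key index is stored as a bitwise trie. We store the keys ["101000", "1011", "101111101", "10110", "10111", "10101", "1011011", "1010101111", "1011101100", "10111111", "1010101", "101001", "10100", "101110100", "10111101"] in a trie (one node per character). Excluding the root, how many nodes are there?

32

Insert word by word; a character creates a node only if that edge doesn't already exist:
  "101000" → 6 new (1, 0, 1, 0, 0, 0)
  "1011" → prefix "101" already present; 1 new (1)
  "101111101" → prefix "1011" already present; 5 new (1, 1, 1, 0, 1)
  "10110" → prefix "1011" already present; 1 new (0)
  "10111" → prefix "10111" already present; 0 new (none)
  "10101" → prefix "1010" already present; 1 new (1)
  "1011011" → prefix "10110" already present; 2 new (1, 1)
  "1010101111" → prefix "10101" already present; 5 new (0, 1, 1, 1, 1)
  "1011101100" → prefix "10111" already present; 5 new (0, 1, 1, 0, 0)
  "10111111" → prefix "1011111" already present; 1 new (1)
  "1010101" → prefix "1010101" already present; 0 new (none)
  "101001" → prefix "10100" already present; 1 new (1)
  "10100" → prefix "10100" already present; 0 new (none)
  "101110100" → prefix "1011101" already present; 2 new (0, 0)
  "10111101" → prefix "101111" already present; 2 new (0, 1)
Total nodes = 6 + 1 + 5 + 1 + 0 + 1 + 2 + 5 + 5 + 1 + 0 + 1 + 0 + 2 + 2 = 32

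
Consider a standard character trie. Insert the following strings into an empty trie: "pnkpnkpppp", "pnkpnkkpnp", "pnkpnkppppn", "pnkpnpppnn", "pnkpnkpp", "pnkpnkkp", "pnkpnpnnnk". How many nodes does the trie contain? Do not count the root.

For each word, the new-node count is its length minus the longest prefix already in the trie:
  "pnkpnkpppp" → 10 new (p, n, k, p, n, k, p, p, p, p)
  "pnkpnkkpnp" → prefix "pnkpnk" already present; 4 new (k, p, n, p)
  "pnkpnkppppn" → prefix "pnkpnkpppp" already present; 1 new (n)
  "pnkpnpppnn" → prefix "pnkpn" already present; 5 new (p, p, p, n, n)
  "pnkpnkpp" → prefix "pnkpnkpp" already present; 0 new (none)
  "pnkpnkkp" → prefix "pnkpnkkp" already present; 0 new (none)
  "pnkpnpnnnk" → prefix "pnkpnp" already present; 4 new (n, n, n, k)
Total nodes = 10 + 4 + 1 + 5 + 0 + 0 + 4 = 24

24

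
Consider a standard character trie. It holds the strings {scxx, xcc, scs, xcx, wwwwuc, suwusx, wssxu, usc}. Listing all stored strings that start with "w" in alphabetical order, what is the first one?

wssxu

Words with prefix "w", in lexicographic order: "wssxu", "wwwwuc"
The 1st is wssxu.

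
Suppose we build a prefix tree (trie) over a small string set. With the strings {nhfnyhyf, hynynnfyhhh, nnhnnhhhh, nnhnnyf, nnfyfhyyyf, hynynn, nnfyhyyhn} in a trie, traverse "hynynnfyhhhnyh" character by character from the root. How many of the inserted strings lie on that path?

2

Walk "hynynnfyhhhnyh" from the root; an end-of-word marker is hit whenever a stored word is a prefix of "hynynnfyhhhnyh".
Prefixes of the query that are stored words: "hynynn", "hynynnfyhhh"
Count: 2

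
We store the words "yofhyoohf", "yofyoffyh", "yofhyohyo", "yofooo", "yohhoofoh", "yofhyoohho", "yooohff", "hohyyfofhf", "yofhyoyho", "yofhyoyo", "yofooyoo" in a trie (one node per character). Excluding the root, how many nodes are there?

Trace insertions, counting only characters that open a new branch:
  "yofhyoohf" → 9 new (y, o, f, h, y, o, o, h, f)
  "yofyoffyh" → prefix "yof" already present; 6 new (y, o, f, f, y, h)
  "yofhyohyo" → prefix "yofhyo" already present; 3 new (h, y, o)
  "yofooo" → prefix "yof" already present; 3 new (o, o, o)
  "yohhoofoh" → prefix "yo" already present; 7 new (h, h, o, o, f, o, h)
  "yofhyoohho" → prefix "yofhyooh" already present; 2 new (h, o)
  "yooohff" → prefix "yo" already present; 5 new (o, o, h, f, f)
  "hohyyfofhf" → 10 new (h, o, h, y, y, f, o, f, h, f)
  "yofhyoyho" → prefix "yofhyo" already present; 3 new (y, h, o)
  "yofhyoyo" → prefix "yofhyoy" already present; 1 new (o)
  "yofooyoo" → prefix "yofoo" already present; 3 new (y, o, o)
Total nodes = 9 + 6 + 3 + 3 + 7 + 2 + 5 + 10 + 3 + 1 + 3 = 52

52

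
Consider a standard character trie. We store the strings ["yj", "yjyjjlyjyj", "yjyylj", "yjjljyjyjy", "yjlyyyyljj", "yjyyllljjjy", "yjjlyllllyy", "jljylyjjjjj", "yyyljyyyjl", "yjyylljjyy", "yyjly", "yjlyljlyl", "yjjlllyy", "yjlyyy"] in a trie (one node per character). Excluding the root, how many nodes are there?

78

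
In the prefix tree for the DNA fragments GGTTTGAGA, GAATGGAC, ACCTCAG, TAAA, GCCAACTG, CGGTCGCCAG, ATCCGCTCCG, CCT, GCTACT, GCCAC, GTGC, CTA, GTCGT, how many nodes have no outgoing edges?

Leaves are exactly the stored words that no other stored word extends.
Those words: "ACCTCAG", "ATCCGCTCCG", "CCT", "CGGTCGCCAG", "CTA", "GAATGGAC", "GCCAACTG", "GCCAC", "GCTACT", "GGTTTGAGA", "GTCGT", "GTGC", "TAAA"
Leaf count: 13

13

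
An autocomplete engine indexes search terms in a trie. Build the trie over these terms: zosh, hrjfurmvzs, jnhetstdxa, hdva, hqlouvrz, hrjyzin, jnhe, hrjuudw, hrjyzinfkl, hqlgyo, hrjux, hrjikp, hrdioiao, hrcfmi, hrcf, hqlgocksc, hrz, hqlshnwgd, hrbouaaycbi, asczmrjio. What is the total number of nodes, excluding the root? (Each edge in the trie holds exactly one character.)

Insert word by word; a character creates a node only if that edge doesn't already exist:
  "zosh" → 4 new (z, o, s, h)
  "hrjfurmvzs" → 10 new (h, r, j, f, u, r, m, v, z, s)
  "jnhetstdxa" → 10 new (j, n, h, e, t, s, t, d, x, a)
  "hdva" → prefix "h" already present; 3 new (d, v, a)
  "hqlouvrz" → prefix "h" already present; 7 new (q, l, o, u, v, r, z)
  "hrjyzin" → prefix "hrj" already present; 4 new (y, z, i, n)
  "jnhe" → prefix "jnhe" already present; 0 new (none)
  "hrjuudw" → prefix "hrj" already present; 4 new (u, u, d, w)
  "hrjyzinfkl" → prefix "hrjyzin" already present; 3 new (f, k, l)
  "hqlgyo" → prefix "hql" already present; 3 new (g, y, o)
  "hrjux" → prefix "hrju" already present; 1 new (x)
  "hrjikp" → prefix "hrj" already present; 3 new (i, k, p)
  "hrdioiao" → prefix "hr" already present; 6 new (d, i, o, i, a, o)
  "hrcfmi" → prefix "hr" already present; 4 new (c, f, m, i)
  "hrcf" → prefix "hrcf" already present; 0 new (none)
  "hqlgocksc" → prefix "hqlg" already present; 5 new (o, c, k, s, c)
  "hrz" → prefix "hr" already present; 1 new (z)
  "hqlshnwgd" → prefix "hql" already present; 6 new (s, h, n, w, g, d)
  "hrbouaaycbi" → prefix "hr" already present; 9 new (b, o, u, a, a, y, c, b, i)
  "asczmrjio" → 9 new (a, s, c, z, m, r, j, i, o)
Total nodes = 4 + 10 + 10 + 3 + 7 + 4 + 0 + 4 + 3 + 3 + 1 + 3 + 6 + 4 + 0 + 5 + 1 + 6 + 9 + 9 = 92

92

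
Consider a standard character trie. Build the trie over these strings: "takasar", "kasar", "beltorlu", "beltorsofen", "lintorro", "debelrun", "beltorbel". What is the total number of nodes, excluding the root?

44

Insert word by word; a character creates a node only if that edge doesn't already exist:
  "takasar" → 7 new (t, a, k, a, s, a, r)
  "kasar" → 5 new (k, a, s, a, r)
  "beltorlu" → 8 new (b, e, l, t, o, r, l, u)
  "beltorsofen" → prefix "beltor" already present; 5 new (s, o, f, e, n)
  "lintorro" → 8 new (l, i, n, t, o, r, r, o)
  "debelrun" → 8 new (d, e, b, e, l, r, u, n)
  "beltorbel" → prefix "beltor" already present; 3 new (b, e, l)
Total nodes = 7 + 5 + 8 + 5 + 8 + 8 + 3 = 44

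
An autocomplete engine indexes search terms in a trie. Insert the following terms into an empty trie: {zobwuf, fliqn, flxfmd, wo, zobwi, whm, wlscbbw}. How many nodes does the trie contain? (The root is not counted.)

Count nodes per top-level branch (shared prefixes stored once):
  'f'-branch (fliqn, flxfmd): 9 nodes
  'w'-branch (whm, wlscbbw, wo): 10 nodes
  'z'-branch (zobwi, zobwuf): 7 nodes
Sum: 26

26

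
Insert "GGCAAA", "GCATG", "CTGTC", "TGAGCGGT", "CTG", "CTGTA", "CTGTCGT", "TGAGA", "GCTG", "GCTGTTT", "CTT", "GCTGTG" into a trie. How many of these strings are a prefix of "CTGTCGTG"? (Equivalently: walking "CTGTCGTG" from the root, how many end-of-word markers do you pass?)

3

Walk "CTGTCGTG" from the root; an end-of-word marker is hit whenever a stored word is a prefix of "CTGTCGTG".
Prefixes of the query that are stored words: "CTG", "CTGTC", "CTGTCGT"
Count: 3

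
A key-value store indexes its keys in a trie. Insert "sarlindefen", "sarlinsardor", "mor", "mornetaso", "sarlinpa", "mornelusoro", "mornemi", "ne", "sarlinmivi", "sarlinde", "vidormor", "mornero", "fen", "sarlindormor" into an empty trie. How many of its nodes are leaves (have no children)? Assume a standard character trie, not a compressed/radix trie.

Leaves are exactly the stored words that no other stored word extends.
Those words: "fen", "mornelusoro", "mornemi", "mornero", "mornetaso", "ne", "sarlindefen", "sarlindormor", "sarlinmivi", "sarlinpa", "sarlinsardor", "vidormor"
Leaf count: 12

12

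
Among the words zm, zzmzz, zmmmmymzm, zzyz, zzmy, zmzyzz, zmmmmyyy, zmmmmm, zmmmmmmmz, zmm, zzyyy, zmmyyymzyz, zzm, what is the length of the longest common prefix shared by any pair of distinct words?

6

Look for the deepest trie node that still has at least two words in its subtree.
"zmmmmm" and "zmmmmmmmz" agree on "zmmmmm" (6 characters) before diverging; nothing deeper is shared.
Longest shared-prefix length: 6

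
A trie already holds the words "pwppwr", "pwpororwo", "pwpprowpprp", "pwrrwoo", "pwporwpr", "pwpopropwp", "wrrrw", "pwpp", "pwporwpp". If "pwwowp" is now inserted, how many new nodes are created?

Walking "pwwowp" from the root, the first 2 characters ("pw") follow existing edges; "w" is the first miss.
So 6 − 2 = 4 new nodes.

4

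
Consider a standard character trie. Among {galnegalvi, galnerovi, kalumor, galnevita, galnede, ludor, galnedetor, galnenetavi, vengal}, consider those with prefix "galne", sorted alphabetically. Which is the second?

galnedetor

DFS of the "galne" subtree visits, in order: "galnede", "galnedetor", "galnegalvi", "galnenetavi", "galnerovi", "galnevita"
The 2nd is galnedetor.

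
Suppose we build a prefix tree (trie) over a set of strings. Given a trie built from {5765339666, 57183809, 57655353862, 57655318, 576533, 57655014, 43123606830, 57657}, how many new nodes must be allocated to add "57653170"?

The longest prefix of "57653170" already in the trie is "57653" (length 5).
So 8 − 5 = 3 new nodes.

3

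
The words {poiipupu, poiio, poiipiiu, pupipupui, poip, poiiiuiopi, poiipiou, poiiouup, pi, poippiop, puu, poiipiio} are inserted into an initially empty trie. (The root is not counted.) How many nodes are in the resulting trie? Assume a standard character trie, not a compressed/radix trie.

39

Trace insertions, counting only characters that open a new branch:
  "poiipupu" → 8 new (p, o, i, i, p, u, p, u)
  "poiio" → prefix "poii" already present; 1 new (o)
  "poiipiiu" → prefix "poiip" already present; 3 new (i, i, u)
  "pupipupui" → prefix "p" already present; 8 new (u, p, i, p, u, p, u, i)
  "poip" → prefix "poi" already present; 1 new (p)
  "poiiiuiopi" → prefix "poii" already present; 6 new (i, u, i, o, p, i)
  "poiipiou" → prefix "poiipi" already present; 2 new (o, u)
  "poiiouup" → prefix "poiio" already present; 3 new (u, u, p)
  "pi" → prefix "p" already present; 1 new (i)
  "poippiop" → prefix "poip" already present; 4 new (p, i, o, p)
  "puu" → prefix "pu" already present; 1 new (u)
  "poiipiio" → prefix "poiipii" already present; 1 new (o)
Total nodes = 8 + 1 + 3 + 8 + 1 + 6 + 2 + 3 + 1 + 4 + 1 + 1 = 39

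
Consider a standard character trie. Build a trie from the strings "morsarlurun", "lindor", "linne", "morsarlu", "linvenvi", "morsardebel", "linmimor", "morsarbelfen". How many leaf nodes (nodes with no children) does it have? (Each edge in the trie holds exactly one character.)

Leaves are exactly the stored words that no other stored word extends.
Those words: "lindor", "linmimor", "linne", "linvenvi", "morsarbelfen", "morsardebel", "morsarlurun"
Leaf count: 7

7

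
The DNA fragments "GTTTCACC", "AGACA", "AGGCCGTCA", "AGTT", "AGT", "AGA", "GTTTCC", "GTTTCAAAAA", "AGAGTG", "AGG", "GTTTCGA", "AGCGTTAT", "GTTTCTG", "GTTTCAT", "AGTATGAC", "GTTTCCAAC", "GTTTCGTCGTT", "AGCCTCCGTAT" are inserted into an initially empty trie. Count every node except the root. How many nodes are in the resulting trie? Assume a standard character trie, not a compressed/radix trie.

62

For each word, the new-node count is its length minus the longest prefix already in the trie:
  "GTTTCACC" → 8 new (G, T, T, T, C, A, C, C)
  "AGACA" → 5 new (A, G, A, C, A)
  "AGGCCGTCA" → prefix "AG" already present; 7 new (G, C, C, G, T, C, A)
  "AGTT" → prefix "AG" already present; 2 new (T, T)
  "AGT" → prefix "AGT" already present; 0 new (none)
  "AGA" → prefix "AGA" already present; 0 new (none)
  "GTTTCC" → prefix "GTTTC" already present; 1 new (C)
  "GTTTCAAAAA" → prefix "GTTTCA" already present; 4 new (A, A, A, A)
  "AGAGTG" → prefix "AGA" already present; 3 new (G, T, G)
  "AGG" → prefix "AGG" already present; 0 new (none)
  "GTTTCGA" → prefix "GTTTC" already present; 2 new (G, A)
  "AGCGTTAT" → prefix "AG" already present; 6 new (C, G, T, T, A, T)
  "GTTTCTG" → prefix "GTTTC" already present; 2 new (T, G)
  "GTTTCAT" → prefix "GTTTCA" already present; 1 new (T)
  "AGTATGAC" → prefix "AGT" already present; 5 new (A, T, G, A, C)
  "GTTTCCAAC" → prefix "GTTTCC" already present; 3 new (A, A, C)
  "GTTTCGTCGTT" → prefix "GTTTCG" already present; 5 new (T, C, G, T, T)
  "AGCCTCCGTAT" → prefix "AGC" already present; 8 new (C, T, C, C, G, T, A, T)
Total nodes = 8 + 5 + 7 + 2 + 0 + 0 + 1 + 4 + 3 + 0 + 2 + 6 + 2 + 1 + 5 + 3 + 5 + 8 = 62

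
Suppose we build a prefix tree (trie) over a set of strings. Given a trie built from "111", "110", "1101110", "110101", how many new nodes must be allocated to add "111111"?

The longest prefix of "111111" already in the trie is "111" (length 3).
So 6 − 3 = 3 new nodes.

3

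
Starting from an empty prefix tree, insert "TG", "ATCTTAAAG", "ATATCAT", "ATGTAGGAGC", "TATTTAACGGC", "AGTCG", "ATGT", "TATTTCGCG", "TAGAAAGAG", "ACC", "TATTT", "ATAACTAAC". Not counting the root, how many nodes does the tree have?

For each word, the new-node count is its length minus the longest prefix already in the trie:
  "TG" → 2 new (T, G)
  "ATCTTAAAG" → 9 new (A, T, C, T, T, A, A, A, G)
  "ATATCAT" → prefix "AT" already present; 5 new (A, T, C, A, T)
  "ATGTAGGAGC" → prefix "AT" already present; 8 new (G, T, A, G, G, A, G, C)
  "TATTTAACGGC" → prefix "T" already present; 10 new (A, T, T, T, A, A, C, G, G, C)
  "AGTCG" → prefix "A" already present; 4 new (G, T, C, G)
  "ATGT" → prefix "ATGT" already present; 0 new (none)
  "TATTTCGCG" → prefix "TATTT" already present; 4 new (C, G, C, G)
  "TAGAAAGAG" → prefix "TA" already present; 7 new (G, A, A, A, G, A, G)
  "ACC" → prefix "A" already present; 2 new (C, C)
  "TATTT" → prefix "TATTT" already present; 0 new (none)
  "ATAACTAAC" → prefix "ATA" already present; 6 new (A, C, T, A, A, C)
Total nodes = 2 + 9 + 5 + 8 + 10 + 4 + 0 + 4 + 7 + 2 + 0 + 6 = 57

57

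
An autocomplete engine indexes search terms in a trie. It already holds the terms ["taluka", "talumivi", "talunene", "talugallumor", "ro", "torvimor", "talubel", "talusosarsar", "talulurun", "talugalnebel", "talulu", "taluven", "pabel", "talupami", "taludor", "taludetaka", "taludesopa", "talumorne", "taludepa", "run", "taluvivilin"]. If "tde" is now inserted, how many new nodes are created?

2

The longest prefix of "tde" already in the trie is "t" (length 1).
So 3 − 1 = 2 new nodes.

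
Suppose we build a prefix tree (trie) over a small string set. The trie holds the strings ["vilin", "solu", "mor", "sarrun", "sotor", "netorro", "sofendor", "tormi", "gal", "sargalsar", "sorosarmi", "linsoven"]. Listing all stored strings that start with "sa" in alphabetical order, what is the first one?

sargalsar

Filter for "sa…" and sort: "sargalsar", "sarrun"
The 1st is sargalsar.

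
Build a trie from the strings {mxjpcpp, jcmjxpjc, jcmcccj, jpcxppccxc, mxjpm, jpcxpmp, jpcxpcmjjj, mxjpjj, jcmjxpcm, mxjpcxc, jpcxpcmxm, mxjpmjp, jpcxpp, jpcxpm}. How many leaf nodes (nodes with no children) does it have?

A leaf is a node with no children — equivalently, the end of a word that is not a proper prefix of any other stored word.
Those words: "jcmcccj", "jcmjxpcm", "jcmjxpjc", "jpcxpcmjjj", "jpcxpcmxm", "jpcxpmp", "jpcxppccxc", "mxjpcpp", "mxjpcxc", "mxjpjj", "mxjpmjp"
Leaf count: 11

11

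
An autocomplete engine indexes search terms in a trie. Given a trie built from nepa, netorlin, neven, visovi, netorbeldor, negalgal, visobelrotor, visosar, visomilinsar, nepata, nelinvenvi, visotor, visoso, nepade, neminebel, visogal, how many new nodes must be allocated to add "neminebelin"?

2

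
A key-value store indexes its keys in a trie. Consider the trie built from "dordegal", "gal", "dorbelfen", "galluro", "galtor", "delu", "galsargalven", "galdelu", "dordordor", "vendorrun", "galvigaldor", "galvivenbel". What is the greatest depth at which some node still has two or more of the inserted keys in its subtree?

The deepest shared node is where two words last agree before diverging.
e.g. "galvigaldor" and "galvivenbel" share the prefix "galvi" of length 5; no pair shares a longer one.
Longest shared-prefix length: 5

5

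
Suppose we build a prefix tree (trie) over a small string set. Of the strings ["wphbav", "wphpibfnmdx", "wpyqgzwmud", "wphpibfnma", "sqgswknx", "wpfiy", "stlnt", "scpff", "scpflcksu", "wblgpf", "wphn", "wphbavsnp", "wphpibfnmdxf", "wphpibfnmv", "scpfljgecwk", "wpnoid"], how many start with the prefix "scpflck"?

1

Filter for entries beginning with "scpflck":
Matches: "scpflcksu"
Count: 1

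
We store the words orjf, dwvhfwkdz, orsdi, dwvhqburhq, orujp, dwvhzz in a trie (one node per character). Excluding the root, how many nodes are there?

27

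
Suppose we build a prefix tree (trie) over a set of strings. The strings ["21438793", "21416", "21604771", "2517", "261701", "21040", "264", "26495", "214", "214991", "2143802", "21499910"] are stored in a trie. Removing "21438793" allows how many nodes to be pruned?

Walk "21438793" from the leaf back toward the root, removing each node that no remaining word uses.
The suffix "793" (3 nodes) is used only by "21438793"; the node for "21438" still has the child "0", so pruning stops there.
Nodes removed: 3

3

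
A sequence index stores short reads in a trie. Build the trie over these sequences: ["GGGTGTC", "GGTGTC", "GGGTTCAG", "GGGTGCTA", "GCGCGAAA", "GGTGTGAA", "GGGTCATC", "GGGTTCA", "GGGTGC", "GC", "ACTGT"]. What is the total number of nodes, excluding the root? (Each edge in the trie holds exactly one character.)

37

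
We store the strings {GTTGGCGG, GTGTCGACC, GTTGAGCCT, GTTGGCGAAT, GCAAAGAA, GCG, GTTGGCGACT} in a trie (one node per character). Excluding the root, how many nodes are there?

Count nodes per top-level branch (shared prefixes stored once):
  'G'-branch (GCAAAGAA, GCG, GTGTCGACC, GTTGAGCCT, GTTGGCGAAT, GTTGGCGACT, GTTGGCGG): 33 nodes
Sum: 33

33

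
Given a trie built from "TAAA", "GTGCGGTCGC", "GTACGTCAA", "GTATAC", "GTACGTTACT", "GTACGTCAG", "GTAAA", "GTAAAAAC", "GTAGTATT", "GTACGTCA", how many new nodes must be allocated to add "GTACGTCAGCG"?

"GTACGTCAG" is already a path in the trie; the remaining "CG" must be added.
Each of the 2 remaining characters creates one node.

2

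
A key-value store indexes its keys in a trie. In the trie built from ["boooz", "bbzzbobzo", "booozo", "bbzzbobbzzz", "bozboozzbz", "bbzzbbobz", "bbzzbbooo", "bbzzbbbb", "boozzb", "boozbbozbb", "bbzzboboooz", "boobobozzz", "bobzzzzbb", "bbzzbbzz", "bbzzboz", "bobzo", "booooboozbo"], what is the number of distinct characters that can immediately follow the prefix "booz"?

Walk "booz" from the root, arriving at one node.
Characters that immediately follow "booz" among the stored strings: {b, z}.
That node has 2 child edges.

2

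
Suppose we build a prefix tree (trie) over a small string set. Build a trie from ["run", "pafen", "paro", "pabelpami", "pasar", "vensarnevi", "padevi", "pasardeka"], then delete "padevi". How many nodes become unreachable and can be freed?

After clearing the end-marker at "padevi", prune upward until reaching a node still needed by another word.
The suffix "devi" (4 nodes) is used only by "padevi"; the node for "pa" still has the child "f", so pruning stops there.
Nodes removed: 4

4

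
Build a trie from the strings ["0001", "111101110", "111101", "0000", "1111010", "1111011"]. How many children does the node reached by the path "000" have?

2

Follow the path "000" to its node, then look at its outgoing edges.
Distinct next characters after "000": 0, 1.
That node has 2 child edges.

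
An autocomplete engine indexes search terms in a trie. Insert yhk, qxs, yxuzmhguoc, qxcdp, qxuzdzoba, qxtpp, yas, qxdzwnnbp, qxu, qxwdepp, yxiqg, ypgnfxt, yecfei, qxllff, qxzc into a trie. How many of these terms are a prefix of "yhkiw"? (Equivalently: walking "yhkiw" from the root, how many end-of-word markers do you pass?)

1

Traverse "yhkiw" character by character; count nodes along the way that are marked as word ends.
Prefixes of the query that are stored words: "yhk"
Count: 1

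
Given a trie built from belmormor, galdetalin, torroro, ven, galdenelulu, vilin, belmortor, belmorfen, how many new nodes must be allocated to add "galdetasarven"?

6

Walking "galdetasarven" from the root, the first 7 characters ("galdeta") follow existing edges; "s" is the first miss.
Each of the 6 remaining characters creates one node.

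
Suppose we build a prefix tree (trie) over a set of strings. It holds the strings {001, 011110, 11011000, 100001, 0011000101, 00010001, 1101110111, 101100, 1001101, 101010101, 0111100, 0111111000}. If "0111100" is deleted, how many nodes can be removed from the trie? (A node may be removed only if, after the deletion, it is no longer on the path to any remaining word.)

1

A node on "0111100"'s path can go only if nothing else ends at it or branches off below it.
The suffix "0" (1 node) is used only by "0111100"; "011110" is itself a stored word, so pruning stops there.
Nodes removed: 1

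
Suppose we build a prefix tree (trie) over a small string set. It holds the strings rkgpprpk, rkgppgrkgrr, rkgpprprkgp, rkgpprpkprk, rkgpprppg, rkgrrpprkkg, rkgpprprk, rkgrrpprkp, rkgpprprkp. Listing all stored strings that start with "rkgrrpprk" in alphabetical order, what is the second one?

rkgrrpprkp

Words with prefix "rkgrrpprk", in lexicographic order: "rkgrrpprkkg", "rkgrrpprkp"
The 2nd is rkgrrpprkp.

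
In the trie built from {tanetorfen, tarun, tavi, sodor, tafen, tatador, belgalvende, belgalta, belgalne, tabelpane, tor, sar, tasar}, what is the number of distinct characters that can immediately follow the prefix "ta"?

Follow the path "ta" to its node, then look at its outgoing edges.
Characters that immediately follow "ta" among the stored strings: {b, f, n, r, s, t, v}.
That node has 7 child edges.

7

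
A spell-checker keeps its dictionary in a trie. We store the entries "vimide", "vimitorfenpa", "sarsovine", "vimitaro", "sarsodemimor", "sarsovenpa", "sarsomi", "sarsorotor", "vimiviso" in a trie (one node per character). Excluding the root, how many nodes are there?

Trace insertions, counting only characters that open a new branch:
  "vimide" → 6 new (v, i, m, i, d, e)
  "vimitorfenpa" → prefix "vimi" already present; 8 new (t, o, r, f, e, n, p, a)
  "sarsovine" → 9 new (s, a, r, s, o, v, i, n, e)
  "vimitaro" → prefix "vimit" already present; 3 new (a, r, o)
  "sarsodemimor" → prefix "sarso" already present; 7 new (d, e, m, i, m, o, r)
  "sarsovenpa" → prefix "sarsov" already present; 4 new (e, n, p, a)
  "sarsomi" → prefix "sarso" already present; 2 new (m, i)
  "sarsorotor" → prefix "sarso" already present; 5 new (r, o, t, o, r)
  "vimiviso" → prefix "vimi" already present; 4 new (v, i, s, o)
Total nodes = 6 + 8 + 9 + 3 + 7 + 4 + 2 + 5 + 4 = 48

48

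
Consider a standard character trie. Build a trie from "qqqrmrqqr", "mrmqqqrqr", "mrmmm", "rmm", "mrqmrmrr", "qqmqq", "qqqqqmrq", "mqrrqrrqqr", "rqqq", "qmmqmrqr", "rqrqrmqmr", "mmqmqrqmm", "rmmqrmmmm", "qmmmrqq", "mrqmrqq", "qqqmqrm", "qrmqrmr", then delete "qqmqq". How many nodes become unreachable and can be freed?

A node on "qqmqq"'s path can go only if nothing else ends at it or branches off below it.
The suffix "mqq" (3 nodes) is used only by "qqmqq"; the node for "qq" still has the child "q", so pruning stops there.
Nodes removed: 3

3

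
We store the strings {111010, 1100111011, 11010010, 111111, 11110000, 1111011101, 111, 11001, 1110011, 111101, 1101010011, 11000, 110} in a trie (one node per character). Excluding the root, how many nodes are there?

40

Trace insertions, counting only characters that open a new branch:
  "111010" → 6 new (1, 1, 1, 0, 1, 0)
  "1100111011" → prefix "11" already present; 8 new (0, 0, 1, 1, 1, 0, 1, 1)
  "11010010" → prefix "110" already present; 5 new (1, 0, 0, 1, 0)
  "111111" → prefix "111" already present; 3 new (1, 1, 1)
  "11110000" → prefix "1111" already present; 4 new (0, 0, 0, 0)
  "1111011101" → prefix "11110" already present; 5 new (1, 1, 1, 0, 1)
  "111" → prefix "111" already present; 0 new (none)
  "11001" → prefix "11001" already present; 0 new (none)
  "1110011" → prefix "1110" already present; 3 new (0, 1, 1)
  "111101" → prefix "111101" already present; 0 new (none)
  "1101010011" → prefix "11010" already present; 5 new (1, 0, 0, 1, 1)
  "11000" → prefix "1100" already present; 1 new (0)
  "110" → prefix "110" already present; 0 new (none)
Total nodes = 6 + 8 + 5 + 3 + 4 + 5 + 0 + 0 + 3 + 0 + 5 + 1 + 0 = 40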